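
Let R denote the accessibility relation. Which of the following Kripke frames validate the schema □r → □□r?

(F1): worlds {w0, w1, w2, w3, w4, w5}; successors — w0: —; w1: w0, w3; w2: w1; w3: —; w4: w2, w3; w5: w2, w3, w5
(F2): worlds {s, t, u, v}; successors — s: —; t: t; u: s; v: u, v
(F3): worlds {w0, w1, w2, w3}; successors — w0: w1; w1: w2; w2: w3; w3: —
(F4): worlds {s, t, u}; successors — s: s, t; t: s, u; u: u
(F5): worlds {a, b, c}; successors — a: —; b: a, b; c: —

(F5)

This is the axiom for transitivity; its first-order frame correspondent is ∀x ∀y ∀z (Rxy ∧ Ryz → Rxz).
(F1): fails — Rw5w2 and Rw2w1 but not Rw5w1.
(F2): fails — Rvu and Rus but not Rvs.
(F3): fails — Rw1w2 and Rw2w3 but not Rw1w3.
(F4): fails — Rts and Rst but not Rtt.
(F5): satisfies the condition.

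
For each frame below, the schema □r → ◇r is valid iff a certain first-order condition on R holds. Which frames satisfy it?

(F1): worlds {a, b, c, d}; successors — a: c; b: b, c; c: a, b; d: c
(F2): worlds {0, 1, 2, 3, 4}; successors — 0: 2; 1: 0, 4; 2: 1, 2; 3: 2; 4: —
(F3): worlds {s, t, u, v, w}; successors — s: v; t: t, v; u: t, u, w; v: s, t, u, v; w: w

The schema corresponds to seriality: ∀x ∃y Rxy.
(F1): condition met.
(F2): fails — world 4 has no successor.
(F3): condition met.

(F1), (F3)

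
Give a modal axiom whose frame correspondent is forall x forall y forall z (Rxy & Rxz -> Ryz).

◇ψ → □◇ψ

The condition is the Euclidean property. The 5 schema ◇ψ → □◇ψ defines it.
Suppose ◇ψ→□◇ψ is valid. Take Rxy, Rxz and set V(ψ)={y}. Then ◇ψ at x, so □◇ψ at x, so ◇ψ at z, so some w with Rzw has ψ; w=y, i.e. Rzy. By symmetry of the argument, Ryz.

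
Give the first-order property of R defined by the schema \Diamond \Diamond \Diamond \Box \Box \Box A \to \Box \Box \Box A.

This is a Sahlqvist (Geach-type) schema ◇^3□^3A → □^3◇^0A.
First-order correspondent: \forall x \forall y \forall z ((x R^3 y \wedge x R^3 z) \to \exists w (y R^3 w \wedge z = w)).

\forall x \forall y \forall z ((x R^3 y \wedge x R^3 z) \to \exists w (y R^3 w \wedge z = w))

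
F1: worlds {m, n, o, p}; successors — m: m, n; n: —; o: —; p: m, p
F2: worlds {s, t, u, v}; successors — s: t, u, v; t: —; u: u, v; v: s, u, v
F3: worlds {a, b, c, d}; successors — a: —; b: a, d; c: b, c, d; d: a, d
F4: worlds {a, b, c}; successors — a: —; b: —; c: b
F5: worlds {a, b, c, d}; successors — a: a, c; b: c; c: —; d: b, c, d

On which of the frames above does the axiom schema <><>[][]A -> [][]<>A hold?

The schema corresponds to a generalized confluence (Geach) condition: forall x forall y forall z ((x R^2 y & x R^2 z) -> exists w (y R^2 w & zRw)).
F1: fails — mR²m, mR²n but no w with mR²w and nRw.
F2: fails — vR²s, vR²t but no w with sR²w and tRw.
F3: fails — bR²a, bR²a but no w with aR²w and aRw.
F4: satisfies the condition.
F5: fails — aR²a, aR²c but no w with aR²w and cRw.

F4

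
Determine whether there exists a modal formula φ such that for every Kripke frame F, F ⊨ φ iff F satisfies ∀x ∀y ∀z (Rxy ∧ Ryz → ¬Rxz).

If a class were modally definable it would be closed under surjective bounded morphisms (Goldblatt–Thomason).
The 5-cycle (worlds a,b,c,d,e with a→b→c→d→e→a) is intransitive. Mapping every world to a single reflexive point • is a surjective bounded morphism; the reflexive point is not intransitive (R••∧R•• but R••).
So the class is not modally definable.

Not definable by any modal formula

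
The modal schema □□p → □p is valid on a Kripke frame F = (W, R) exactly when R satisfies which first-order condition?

This schema is the C4 axiom.
Its frame correspondent is density — ∀x ∀y (Rxy → ∃z (Rxz ∧ Rzy)).

Density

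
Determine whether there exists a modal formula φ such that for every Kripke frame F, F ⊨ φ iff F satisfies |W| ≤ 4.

Any modally definable frame class is closed under disjoint unions.
Any modal formula valid on each of 5 disjoint one-world frames is valid on their disjoint union (validity is preserved under disjoint unions). Each one-world frame has |W|=1≤4, but the union has |W|=5.
So no modal formula (or set of formulas) defines exactly the |W|≤4 frames.

No — not modally definable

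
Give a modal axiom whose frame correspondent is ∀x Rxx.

The condition is reflexivity. The T schema □q → q defines it.
Suppose □q→q is valid. At any x set V(q)={w : Rxw}. Then □q holds at x, so q holds at x, i.e. Rxx.

□q → q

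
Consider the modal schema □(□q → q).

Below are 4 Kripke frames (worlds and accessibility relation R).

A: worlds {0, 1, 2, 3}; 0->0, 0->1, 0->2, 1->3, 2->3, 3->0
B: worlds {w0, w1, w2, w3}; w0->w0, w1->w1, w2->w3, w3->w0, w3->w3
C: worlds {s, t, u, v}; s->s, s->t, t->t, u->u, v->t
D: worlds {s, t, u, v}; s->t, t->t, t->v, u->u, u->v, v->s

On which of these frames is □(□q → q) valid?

The schema corresponds to shift-reflexivity: ∀x ∀y (Rxy → Ryy).
A: fails — R02 but not R22.
B: ✓.
C: ✓.
D: fails — Ruv but not Rvv.

B, C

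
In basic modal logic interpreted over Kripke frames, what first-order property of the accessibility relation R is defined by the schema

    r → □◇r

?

Suppose r→□◇r is valid. Take Rxy and set V(r)={x}. Then r at x, so □◇r at x, so ◇r at y, so some z with Ryz has r; z=x, i.e. Ryx.
The converse is a direct semantic check.
So the correspondent is symmetry.

symmetry: ∀x ∀y (Rxy → Ryx)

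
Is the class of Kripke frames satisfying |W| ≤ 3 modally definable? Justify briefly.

No

If a class were modally definable it would be closed under disjoint unions (Goldblatt–Thomason).
Any modal formula valid on each of 4 disjoint one-world frames is valid on their disjoint union (validity is preserved under disjoint unions). Each one-world frame has |W|=1≤3, but the union has |W|=4.
So the class is not modally definable.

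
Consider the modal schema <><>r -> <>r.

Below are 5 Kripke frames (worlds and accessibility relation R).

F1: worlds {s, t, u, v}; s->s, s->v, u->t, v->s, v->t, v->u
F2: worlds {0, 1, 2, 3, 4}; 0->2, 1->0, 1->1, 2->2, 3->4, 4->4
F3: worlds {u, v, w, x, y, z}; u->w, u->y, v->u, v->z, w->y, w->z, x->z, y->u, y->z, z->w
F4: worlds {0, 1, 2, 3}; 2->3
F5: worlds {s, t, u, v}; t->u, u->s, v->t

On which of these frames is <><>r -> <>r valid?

Frame correspondent (Sahlqvist): forall x forall y (x R^2 y -> exists w (y = w & xRw)) — i.e. a generalized confluence (Geach) condition.
F1: fails — sR²t but no w with t=w and sRw.
F2: fails — 1R²2 but no w with 2=w and 1Rw.
F3: fails — uR²u but no t with u=t and uRt.
F4: ✓.
F5: fails — tR²s but no w with s=w and tRw.

F4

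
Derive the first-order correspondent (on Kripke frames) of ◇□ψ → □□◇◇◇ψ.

∀x ∀y ∀z ((xRy ∧ xR²z) → ∃w (yRw ∧ zR³w))

This is a Sahlqvist (Geach-type) schema ◇^1□^1ψ → □^2◇^3ψ.
First-order correspondent: ∀x ∀y ∀z ((xRy ∧ xR²z) → ∃w (yRw ∧ zR³w)).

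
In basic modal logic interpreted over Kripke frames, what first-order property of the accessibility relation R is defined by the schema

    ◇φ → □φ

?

Partial functionality

Suppose ◇φ→□φ is valid. Take Rxy, Rxz and set V(φ)={y}. Then ◇φ at x, so □φ at x, so φ at z, i.e. z=y.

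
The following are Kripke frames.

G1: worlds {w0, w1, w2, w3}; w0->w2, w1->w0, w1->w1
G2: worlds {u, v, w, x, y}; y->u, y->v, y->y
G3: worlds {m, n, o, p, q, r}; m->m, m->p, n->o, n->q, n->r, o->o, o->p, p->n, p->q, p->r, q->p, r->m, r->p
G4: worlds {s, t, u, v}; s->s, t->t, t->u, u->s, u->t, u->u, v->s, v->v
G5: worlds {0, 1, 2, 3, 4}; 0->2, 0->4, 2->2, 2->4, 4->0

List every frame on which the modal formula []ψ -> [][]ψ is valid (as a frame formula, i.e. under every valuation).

Frame correspondent (Sahlqvist): forall x forall y forall z (Rxy & Ryz -> Rxz) — i.e. transitivity.
G1: fails — Rw1w0 and Rw0w2 but not Rw1w2.
G2: holds.
G3: fails — Rnr and Rrm but not Rnm.
G4: fails — Rtu and Rus but not Rts.
G5: fails — R04 and R40 but not R00.

G2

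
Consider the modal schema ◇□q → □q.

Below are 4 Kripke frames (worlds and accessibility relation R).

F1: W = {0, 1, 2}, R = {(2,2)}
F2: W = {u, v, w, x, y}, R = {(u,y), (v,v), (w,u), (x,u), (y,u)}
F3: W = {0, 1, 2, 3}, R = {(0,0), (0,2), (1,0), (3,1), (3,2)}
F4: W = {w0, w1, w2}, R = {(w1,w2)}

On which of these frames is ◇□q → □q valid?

F1

This is the axiom for a generalized confluence (Geach) condition; its first-order frame correspondent is ∀x ∀y ∀z ((xRy ∧ xRz) → ∃w (yRw ∧ z = w)).
F1: condition met.
F2: fails — uRy, uRy but no t with yRt and y=t.
F3: fails — 0R2, 0R0 but no w with 2Rw and 0=w.
F4: fails — w1Rw2, w1Rw2 but no w with w2Rw and w2=w.
Valid on: F1.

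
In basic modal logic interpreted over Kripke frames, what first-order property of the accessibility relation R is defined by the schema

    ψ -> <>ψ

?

This schema is equivalent to the T axiom □ψ → ψ.
Its frame correspondent is reflexivity — forall x Rxx.

reflexivity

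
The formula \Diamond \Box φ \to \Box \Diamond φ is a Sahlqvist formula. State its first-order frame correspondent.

convergence

Suppose ◇□φ→□◇φ is valid. Take Rxy, Rxz and set V(φ)={w : Ryw}. Then □φ at y so ◇□φ at x, so □◇φ at x, so ◇φ at z, giving w with Rzw and Ryw.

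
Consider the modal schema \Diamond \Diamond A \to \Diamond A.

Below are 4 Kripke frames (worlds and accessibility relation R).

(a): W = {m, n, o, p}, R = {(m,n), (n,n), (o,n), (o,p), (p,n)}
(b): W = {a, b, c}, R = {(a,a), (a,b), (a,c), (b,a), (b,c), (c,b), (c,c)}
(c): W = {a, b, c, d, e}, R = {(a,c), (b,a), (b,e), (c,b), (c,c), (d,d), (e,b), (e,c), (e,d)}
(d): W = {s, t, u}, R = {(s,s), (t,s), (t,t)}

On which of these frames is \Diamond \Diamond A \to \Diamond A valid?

The schema corresponds to transitivity: \forall x \forall y \forall z (Rxy \wedge Ryz \to Rxz).
(a): condition met.
(b): fails — Rbc and Rcb but not Rbb.
(c): fails — Reb and Rba but not Rea.
(d): condition met.
Valid on: (a), (d).

(a), (d)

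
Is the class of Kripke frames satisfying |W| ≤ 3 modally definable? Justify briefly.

No

If a class were modally definable it would be closed under disjoint unions (Goldblatt–Thomason).
Any modal formula valid on each of 4 disjoint one-world frames is valid on their disjoint union (validity is preserved under disjoint unions). Each one-world frame has |W|=1≤3, but the union has |W|=4.
So the class is not modally definable.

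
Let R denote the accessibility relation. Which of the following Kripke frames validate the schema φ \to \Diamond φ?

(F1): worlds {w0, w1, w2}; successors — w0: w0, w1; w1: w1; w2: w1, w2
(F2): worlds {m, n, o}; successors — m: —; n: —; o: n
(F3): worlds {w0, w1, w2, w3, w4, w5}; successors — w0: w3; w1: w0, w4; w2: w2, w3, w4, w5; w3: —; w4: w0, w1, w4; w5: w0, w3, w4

(F1)

Frame correspondent (Sahlqvist): \forall x Rxx — i.e. reflexivity.
(F1): holds.
(F2): fails — world m does not see itself.
(F3): fails — world w0 does not see itself.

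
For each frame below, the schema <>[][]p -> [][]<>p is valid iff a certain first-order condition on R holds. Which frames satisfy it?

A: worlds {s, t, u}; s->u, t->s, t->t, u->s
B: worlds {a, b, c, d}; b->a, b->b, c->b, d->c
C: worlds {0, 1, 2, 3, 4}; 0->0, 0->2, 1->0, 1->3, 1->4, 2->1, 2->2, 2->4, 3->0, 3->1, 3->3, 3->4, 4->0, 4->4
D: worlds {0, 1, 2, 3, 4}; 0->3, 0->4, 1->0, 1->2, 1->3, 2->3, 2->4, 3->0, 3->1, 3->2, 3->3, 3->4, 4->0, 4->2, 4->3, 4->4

The schema corresponds to a generalized confluence (Geach) condition: forall x forall y forall z ((xRy & x R^2 z) -> exists w (y R^2 w & zRw)).
A: fails — tRs, tR²s but no w with sR²w and sRw.
B: fails — bRa, bR²a but no w with aR²w and aRw.
C: holds.
D: holds.

C, D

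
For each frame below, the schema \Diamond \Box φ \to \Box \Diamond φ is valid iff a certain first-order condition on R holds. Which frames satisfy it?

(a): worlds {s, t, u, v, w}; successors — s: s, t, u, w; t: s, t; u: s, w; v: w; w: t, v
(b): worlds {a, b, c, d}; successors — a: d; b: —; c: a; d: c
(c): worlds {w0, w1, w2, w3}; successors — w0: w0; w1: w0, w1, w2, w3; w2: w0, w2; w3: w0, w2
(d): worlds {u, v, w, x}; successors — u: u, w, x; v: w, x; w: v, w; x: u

This is the axiom for convergence; its first-order frame correspondent is \forall x \forall y \forall z (Rxy \wedge Rxz \to \exists w (Ryw \wedge Rzw)).
(a): fails — Rsw and Rsu but w and u have no common successor.
(b): satisfies the condition.
(c): satisfies the condition.
(d): fails — Ruw and Rux but w and x have no common successor.
Valid on: (b), (c).

(b), (c)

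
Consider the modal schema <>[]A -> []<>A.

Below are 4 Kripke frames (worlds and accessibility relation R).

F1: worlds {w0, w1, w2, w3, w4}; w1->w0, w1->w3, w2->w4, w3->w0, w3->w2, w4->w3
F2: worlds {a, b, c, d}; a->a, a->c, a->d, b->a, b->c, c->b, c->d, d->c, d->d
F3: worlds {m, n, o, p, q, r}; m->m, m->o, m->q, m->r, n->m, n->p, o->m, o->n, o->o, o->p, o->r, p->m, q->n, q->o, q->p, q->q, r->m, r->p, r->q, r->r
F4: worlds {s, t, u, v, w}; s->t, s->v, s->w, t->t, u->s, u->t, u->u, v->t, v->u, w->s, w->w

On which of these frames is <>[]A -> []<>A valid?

Frame correspondent (Sahlqvist): forall x forall y forall z (Rxy & Rxz -> exists w (Ryw & Rzw)) — i.e. convergence.
F1: fails — Rw1w0 and Rw1w0 but w0 and w0 have no common successor.
F2: satisfies the condition.
F3: fails — Rqp and Rqq but p and q have no common successor.
F4: fails — Rsv and Rsw but v and w have no common successor.
Valid on: F2.

F2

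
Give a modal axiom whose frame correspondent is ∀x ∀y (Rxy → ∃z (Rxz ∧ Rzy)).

The condition is density. The C4 schema □□r → □r defines it.

□□r → □r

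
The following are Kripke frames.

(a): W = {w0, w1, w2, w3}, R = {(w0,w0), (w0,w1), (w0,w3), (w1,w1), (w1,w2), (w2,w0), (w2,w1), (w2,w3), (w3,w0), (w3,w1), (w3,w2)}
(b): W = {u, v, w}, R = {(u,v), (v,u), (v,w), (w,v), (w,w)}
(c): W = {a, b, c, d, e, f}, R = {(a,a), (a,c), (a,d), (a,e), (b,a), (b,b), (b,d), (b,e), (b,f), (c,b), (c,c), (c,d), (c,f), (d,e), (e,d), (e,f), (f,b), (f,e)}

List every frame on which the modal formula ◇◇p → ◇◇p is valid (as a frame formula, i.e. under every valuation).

Frame correspondent (Sahlqvist): ∀x ∀y (xR²y → ∃w (y = w ∧ xR²w)) — i.e. a generalized confluence (Geach) condition.
(a): satisfies the condition.
(b): satisfies the condition.
(c): satisfies the condition.
Valid on: (a), (b), (c).

(a), (b), (c)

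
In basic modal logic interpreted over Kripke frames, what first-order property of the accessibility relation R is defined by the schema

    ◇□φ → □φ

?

This is a form of the 5 axiom.
Its frame correspondent is the Euclidean property — ∀x ∀y ∀z (Rxy ∧ Rxz → Ryz).

the Euclidean property: ∀x ∀y ∀z (Rxy ∧ Rxz → Ryz)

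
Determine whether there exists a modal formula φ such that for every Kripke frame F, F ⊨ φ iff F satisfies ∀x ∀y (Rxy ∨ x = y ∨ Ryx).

If a class were modally definable it would be closed under disjoint unions (Goldblatt–Thomason).
Take 3 disjoint single-world reflexive frames: each is trivially connected, but their disjoint union has 3 worlds with no edge between distinct components, so it is not connected.
So the class is not modally definable.

Not definable by any modal formula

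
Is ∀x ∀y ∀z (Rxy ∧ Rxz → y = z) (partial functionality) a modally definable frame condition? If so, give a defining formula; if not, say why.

Yes, by ◇p → □p

The condition is partial functionality. A defining modal formula is ◇p → □p.
Suppose ◇p→□p is valid. Take Rxy, Rxz and set V(p)={y}. Then ◇p at x, so □p at x, so p at z, i.e. z=y.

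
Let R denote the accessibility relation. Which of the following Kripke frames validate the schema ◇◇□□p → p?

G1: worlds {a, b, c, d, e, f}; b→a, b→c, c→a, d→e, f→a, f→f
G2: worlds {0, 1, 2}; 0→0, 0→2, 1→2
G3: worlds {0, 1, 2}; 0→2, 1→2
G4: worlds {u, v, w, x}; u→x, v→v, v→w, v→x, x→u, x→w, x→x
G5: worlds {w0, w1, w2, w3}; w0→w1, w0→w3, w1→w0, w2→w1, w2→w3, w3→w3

This is the axiom for a generalized confluence (Geach) condition; its first-order frame correspondent is ∀x ∀y (xR²y → ∃w (yR²w ∧ x = w)).
G1: fails — bR²a but no w with aR²w and b=w.
G2: fails — 0R²2 but no w with 2R²w and 0=w.
G3: holds.
G4: fails — uR²w but no t with wR²t and u=t.
G5: fails — w0R²w3 but no w with w3R²w and w0=w.

G3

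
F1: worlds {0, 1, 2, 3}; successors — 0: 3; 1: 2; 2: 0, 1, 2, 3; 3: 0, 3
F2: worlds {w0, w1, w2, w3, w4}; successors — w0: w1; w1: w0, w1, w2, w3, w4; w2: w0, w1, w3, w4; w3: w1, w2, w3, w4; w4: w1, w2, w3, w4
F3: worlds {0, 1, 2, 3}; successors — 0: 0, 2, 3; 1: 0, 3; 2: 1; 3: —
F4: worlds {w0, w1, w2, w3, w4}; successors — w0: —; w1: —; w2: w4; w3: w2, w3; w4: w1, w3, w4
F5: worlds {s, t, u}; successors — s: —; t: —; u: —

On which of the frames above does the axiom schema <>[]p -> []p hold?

F5

Frame correspondent (Sahlqvist): forall x forall y forall z ((xRy & xRz) -> exists w (yRw & z = w)) — i.e. a generalized confluence (Geach) condition.
F1: fails — 2R0, 2R0 but no w with 0Rw and 0=w.
F2: fails — w1Rw0, w1Rw0 but no w with w0Rw and w0=w.
F3: fails — 0R2, 0R0 but no w with 2Rw and 0=w.
F4: fails — w3Rw2, w3Rw2 but no w with w2Rw and w2=w.
F5: ✓.
Valid on: F5.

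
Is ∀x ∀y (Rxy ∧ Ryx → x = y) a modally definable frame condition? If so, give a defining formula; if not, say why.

If a class were modally definable it would be closed under surjective bounded morphisms (Goldblatt–Thomason).
The 4-cycle (worlds s,t,u,v with s→t→u→v→s) is antisymmetric. Sending even-indexed worlds to s and odd-indexed worlds to t is a surjective bounded morphism onto the two-world frame with s↔t, which is not antisymmetric.
Hence antisymmetry is not modally definable.

Not modally definable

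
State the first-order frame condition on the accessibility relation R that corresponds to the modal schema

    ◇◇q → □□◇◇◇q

∀x ∀y ∀z ((xR²y ∧ xR²z) → ∃w (y = w ∧ zR³w))

This is a Sahlqvist (Geach-type) schema ◇^2□^0q → □^2◇^3q.
Minimal-valuation argument: fix x; take any y with xR^2y and any z with xR^2z. Set V(q) to the set of worlds R-reachable from y in exactly 0 steps. Then □^0q holds at y, so the antecedent holds at x; validity forces ◇^3q at z, giving a w with zR^3w and yR^0w.
First-order correspondent: ∀x ∀y ∀z ((xR²y ∧ xR²z) → ∃w (y = w ∧ zR³w)).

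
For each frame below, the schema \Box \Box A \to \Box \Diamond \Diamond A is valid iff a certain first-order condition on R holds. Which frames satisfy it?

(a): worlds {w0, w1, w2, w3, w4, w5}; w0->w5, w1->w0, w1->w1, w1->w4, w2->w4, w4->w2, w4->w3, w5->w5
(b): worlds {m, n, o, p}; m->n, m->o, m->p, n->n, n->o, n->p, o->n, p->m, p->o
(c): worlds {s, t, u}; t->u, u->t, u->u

(b), (c)

The schema corresponds to a generalized confluence (Geach) condition: \forall x \forall z (xRz \to \exists w (x R^2 w \wedge z R^2 w)).
(a): fails — w2Rw4 but no w with w2R²w and w4R²w.
(b): satisfies the condition.
(c): satisfies the condition.
Valid on: (b), (c).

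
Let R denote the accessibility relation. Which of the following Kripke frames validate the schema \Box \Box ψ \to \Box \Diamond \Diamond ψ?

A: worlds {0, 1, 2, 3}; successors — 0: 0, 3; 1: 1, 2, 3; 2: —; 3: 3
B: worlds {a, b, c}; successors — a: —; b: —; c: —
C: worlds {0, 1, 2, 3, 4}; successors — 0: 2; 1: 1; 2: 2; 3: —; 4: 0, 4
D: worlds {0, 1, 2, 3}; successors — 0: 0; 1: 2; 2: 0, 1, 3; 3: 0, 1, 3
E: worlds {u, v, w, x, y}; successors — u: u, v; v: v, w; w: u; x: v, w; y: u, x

B, C, D, E

This is the axiom for a generalized confluence (Geach) condition; its first-order frame correspondent is \forall x \forall z (xRz \to \exists w (x R^2 w \wedge z R^2 w)).
A: fails — 1R2 but no w with 1R²w and 2R²w.
B: ✓.
C: ✓.
D: ✓.
E: ✓.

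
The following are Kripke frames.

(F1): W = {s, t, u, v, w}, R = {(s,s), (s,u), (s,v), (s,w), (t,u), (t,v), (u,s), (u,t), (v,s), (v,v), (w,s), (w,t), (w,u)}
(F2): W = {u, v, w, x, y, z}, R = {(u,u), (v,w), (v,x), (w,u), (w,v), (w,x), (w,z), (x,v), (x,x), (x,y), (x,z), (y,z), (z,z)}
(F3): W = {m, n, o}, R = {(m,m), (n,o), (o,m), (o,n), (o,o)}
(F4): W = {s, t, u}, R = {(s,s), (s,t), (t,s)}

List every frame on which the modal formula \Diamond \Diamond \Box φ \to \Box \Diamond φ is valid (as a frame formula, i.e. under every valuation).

This is the axiom for a generalized confluence (Geach) condition; its first-order frame correspondent is \forall x \forall y \forall z ((x R^2 y \wedge xRz) \to \exists w (yRw \wedge zRw)).
(F1): fails — sR²t, sRu but no w* with tRw* and uRw*.
(F2): fails — vR²u, vRx but no t with uRt and xRt.
(F3): fails — oR²m, oRn but no w with mRw and nRw.
(F4): ✓.
Valid on: (F4).

(F4)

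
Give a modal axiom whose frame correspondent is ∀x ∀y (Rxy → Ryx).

A defining formula is ψ → □◇ψ (the B axiom).
Suppose ψ→□◇ψ is valid. Take Rxy and set V(ψ)={x}. Then ψ at x, so □◇ψ at x, so ◇ψ at y, so some z with Ryz has ψ; z=x, i.e. Ryx.

ψ → □◇ψ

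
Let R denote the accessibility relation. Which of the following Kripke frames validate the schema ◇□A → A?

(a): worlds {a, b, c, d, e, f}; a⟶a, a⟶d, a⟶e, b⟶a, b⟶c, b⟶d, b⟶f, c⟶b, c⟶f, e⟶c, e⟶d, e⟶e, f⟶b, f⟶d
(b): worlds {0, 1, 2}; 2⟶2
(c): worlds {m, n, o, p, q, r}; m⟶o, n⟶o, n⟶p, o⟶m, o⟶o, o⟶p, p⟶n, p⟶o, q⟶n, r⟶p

(b)

Frame correspondent (Sahlqvist): ∀x ∀y (Rxy → Ryx) — i.e. symmetry.
(a): fails — Rcf but not Rfc.
(b): satisfies the condition.
(c): fails — Rno but not Ron.
Valid on: (b).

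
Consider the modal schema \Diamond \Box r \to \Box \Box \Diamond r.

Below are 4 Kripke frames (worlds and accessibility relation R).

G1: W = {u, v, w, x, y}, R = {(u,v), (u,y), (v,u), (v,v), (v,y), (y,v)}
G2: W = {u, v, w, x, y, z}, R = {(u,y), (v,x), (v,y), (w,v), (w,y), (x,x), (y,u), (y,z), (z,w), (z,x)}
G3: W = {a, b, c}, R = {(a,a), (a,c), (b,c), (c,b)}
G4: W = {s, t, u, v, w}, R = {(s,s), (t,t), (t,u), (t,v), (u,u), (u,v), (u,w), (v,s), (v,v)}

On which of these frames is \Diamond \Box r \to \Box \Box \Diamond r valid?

This is the axiom for a generalized confluence (Geach) condition; its first-order frame correspondent is \forall x \forall y \forall z ((xRy \wedge x R^2 z) \to \exists w (yRw \wedge zRw)).
G1: holds.
G2: fails — uRy, uR²u but no t with yRt and uRt.
G3: fails — aRa, aR²c but no w with aRw and cRw.
G4: fails — tRt, tR²s but no w* with tRw* and sRw*.

G1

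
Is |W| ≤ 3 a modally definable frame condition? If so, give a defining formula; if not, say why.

Not modally definable

Any modally definable frame class is closed under disjoint unions.
Any modal formula valid on each of 4 disjoint one-world frames is valid on their disjoint union (validity is preserved under disjoint unions). Each one-world frame has |W|=1≤3, but the union has |W|=4.
Hence having at most 3 worlds is not modally definable.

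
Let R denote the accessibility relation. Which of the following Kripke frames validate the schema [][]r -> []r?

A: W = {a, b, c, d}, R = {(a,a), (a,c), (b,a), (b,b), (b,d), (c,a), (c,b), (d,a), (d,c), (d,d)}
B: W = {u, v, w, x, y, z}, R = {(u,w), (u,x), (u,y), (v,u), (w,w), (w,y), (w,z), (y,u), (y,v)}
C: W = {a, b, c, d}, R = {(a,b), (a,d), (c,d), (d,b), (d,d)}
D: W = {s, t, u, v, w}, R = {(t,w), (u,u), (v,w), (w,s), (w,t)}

Frame correspondent (Sahlqvist): forall x forall y (Rxy -> exists z (Rxz & Rzy)) — i.e. density.
A: condition met.
B: fails — Rvu but no t with Rvt and Rtu.
C: condition met.
D: fails — Rwt but no z with Rwz and Rzt.
Valid on: A, C.

A, C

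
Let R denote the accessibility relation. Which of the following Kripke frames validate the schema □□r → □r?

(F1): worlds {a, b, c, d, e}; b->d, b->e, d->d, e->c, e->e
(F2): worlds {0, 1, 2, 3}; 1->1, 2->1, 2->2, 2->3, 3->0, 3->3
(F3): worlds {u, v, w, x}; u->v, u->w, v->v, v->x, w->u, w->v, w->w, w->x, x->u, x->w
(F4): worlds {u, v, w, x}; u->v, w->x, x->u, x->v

The schema corresponds to density: ∀x ∀y (Rxy → ∃z (Rxz ∧ Rzy)).
(F1): satisfies the condition.
(F2): satisfies the condition.
(F3): satisfies the condition.
(F4): fails — Ruv but no z with Ruz and Rzv.

(F1), (F2), (F3)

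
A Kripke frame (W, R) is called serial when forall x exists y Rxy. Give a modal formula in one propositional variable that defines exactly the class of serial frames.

□q → ◇q

This is seriality; the standard corresponding axiom is D: □q → ◇q.
Suppose □q→◇q is valid. At any x set V(q)=W. Then □q at x, so ◇q at x, so x has a successor.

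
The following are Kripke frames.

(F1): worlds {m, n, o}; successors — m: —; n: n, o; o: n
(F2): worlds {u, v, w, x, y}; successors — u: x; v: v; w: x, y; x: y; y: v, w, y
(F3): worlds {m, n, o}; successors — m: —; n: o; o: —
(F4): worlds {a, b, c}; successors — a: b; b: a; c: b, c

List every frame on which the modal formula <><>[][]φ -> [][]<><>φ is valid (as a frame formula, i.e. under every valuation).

Frame correspondent (Sahlqvist): forall x forall y forall z ((x R^2 y & x R^2 z) -> exists w (y R^2 w & z R^2 w)) — i.e. a generalized confluence (Geach) condition.
(F1): satisfies the condition.
(F2): satisfies the condition.
(F3): satisfies the condition.
(F4): fails — cR²a, cR²b but no w with aR²w and bR²w.
Valid on: (F1), (F2), (F3).

(F1), (F2), (F3)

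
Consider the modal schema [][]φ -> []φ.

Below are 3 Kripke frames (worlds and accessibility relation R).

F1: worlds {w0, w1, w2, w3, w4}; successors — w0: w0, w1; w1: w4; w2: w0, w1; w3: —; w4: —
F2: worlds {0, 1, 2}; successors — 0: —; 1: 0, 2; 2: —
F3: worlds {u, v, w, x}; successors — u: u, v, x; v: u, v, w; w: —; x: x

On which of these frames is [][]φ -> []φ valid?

The schema corresponds to density: forall x forall y (Rxy -> exists z (Rxz & Rzy)).
F1: fails — Rw1w4 but no z with Rw1z and Rzw4.
F2: fails — R12 but no z with R1z and Rz2.
F3: holds.
Valid on: F3.

F3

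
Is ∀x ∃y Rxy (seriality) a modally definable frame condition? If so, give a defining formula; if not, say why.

Yes: it is seriality, defined by the D schema □p → ◇p.

Definable; □p → ◇p defines it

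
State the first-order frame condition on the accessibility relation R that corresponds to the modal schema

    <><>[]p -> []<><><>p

This is a Sahlqvist (Geach-type) schema ◇^2□^1p → □^1◇^3p.
Minimal-valuation argument: fix x; take any y with xR^2y and any z with xR^1z. Set V(p) to the set of worlds R-reachable from y in exactly 1 step. Then □^1p holds at y, so the antecedent holds at x; validity forces ◇^3p at z, giving a w with zR^3w and yR^1w.
First-order correspondent: forall x forall y forall z ((x R^2 y & xRz) -> exists w (yRw & z R^3 w)).

forall x forall y forall z ((x R^2 y & xRz) -> exists w (yRw & z R^3 w))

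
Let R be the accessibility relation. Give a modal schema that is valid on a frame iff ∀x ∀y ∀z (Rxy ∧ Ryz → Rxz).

□r → □□r

A defining formula is □r → □□r (the 4 axiom).
Suppose □r→□□r is valid. Take Rxy, Ryz and set V(r)={w : Rxw}. Then □r at x, so □□r at x, so □r at y, so r at z, i.e. Rxz.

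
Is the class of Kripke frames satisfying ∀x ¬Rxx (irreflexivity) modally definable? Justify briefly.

Not modally definable

If a class were modally definable it would be closed under surjective bounded morphisms (Goldblatt–Thomason).
The 2-cycle (worlds 0,1 with 0→1→0) is irreflexive, and the map sending every world to a single reflexive point • is a surjective bounded morphism (forth: every edge maps to (•,•); back: every world has a successor). So any modal formula valid on the 2-cycle is also valid on the reflexive point, which is not irreflexive.
Hence irreflexivity is not modally definable.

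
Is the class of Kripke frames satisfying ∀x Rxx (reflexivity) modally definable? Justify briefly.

Definable; □r → r defines it

Yes: it is reflexivity, defined by the T schema □r → r.
Suppose □r→r is valid. At any x set V(r)={w : Rxw}. Then □r holds at x, so r holds at x, i.e. Rxx.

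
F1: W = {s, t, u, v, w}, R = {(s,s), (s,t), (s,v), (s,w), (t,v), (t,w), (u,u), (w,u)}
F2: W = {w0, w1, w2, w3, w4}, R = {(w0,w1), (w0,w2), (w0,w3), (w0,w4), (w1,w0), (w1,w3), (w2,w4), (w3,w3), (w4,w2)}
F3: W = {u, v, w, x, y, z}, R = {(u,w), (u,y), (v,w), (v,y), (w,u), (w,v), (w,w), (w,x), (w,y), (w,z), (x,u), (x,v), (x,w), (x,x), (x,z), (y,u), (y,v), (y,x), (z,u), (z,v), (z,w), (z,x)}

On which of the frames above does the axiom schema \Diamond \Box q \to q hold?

This is the axiom for a generalized confluence (Geach) condition; its first-order frame correspondent is \forall x \forall y (xRy \to \exists w (yRw \wedge x = w)).
F1: fails — sRt but no w* with tRw* and s=w*.
F2: fails — w0Rw2 but no w with w2Rw and w0=w.
F3: fails — wRy but no t with yRt and w=t.

none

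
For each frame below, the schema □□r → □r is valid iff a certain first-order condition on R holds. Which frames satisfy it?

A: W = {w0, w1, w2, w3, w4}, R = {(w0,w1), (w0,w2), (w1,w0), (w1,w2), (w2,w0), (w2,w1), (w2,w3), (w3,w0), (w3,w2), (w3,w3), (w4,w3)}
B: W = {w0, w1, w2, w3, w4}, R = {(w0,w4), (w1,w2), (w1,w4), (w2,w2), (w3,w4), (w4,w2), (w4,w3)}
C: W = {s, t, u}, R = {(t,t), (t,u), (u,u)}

A, C

Frame correspondent (Sahlqvist): ∀x ∀y (Rxy → ∃z (Rxz ∧ Rzy)) — i.e. density.
A: satisfies the condition.
B: fails — Rw0w4 but no z with Rw0z and Rzw4.
C: satisfies the condition.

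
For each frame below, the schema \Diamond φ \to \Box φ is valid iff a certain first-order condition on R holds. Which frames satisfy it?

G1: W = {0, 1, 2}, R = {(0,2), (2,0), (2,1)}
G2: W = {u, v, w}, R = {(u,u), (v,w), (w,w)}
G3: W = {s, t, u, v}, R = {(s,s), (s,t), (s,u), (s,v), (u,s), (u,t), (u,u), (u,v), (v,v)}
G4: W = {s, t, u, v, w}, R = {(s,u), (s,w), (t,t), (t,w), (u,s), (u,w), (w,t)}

G2

This is the axiom for partial functionality; its first-order frame correspondent is \forall x \forall y \forall z (Rxy \wedge Rxz \to y = z).
G1: fails — 2 sees both 0 and 1.
G2: ✓.
G3: fails — s sees both s and t.
G4: fails — s sees both u and w.
Valid on: G2.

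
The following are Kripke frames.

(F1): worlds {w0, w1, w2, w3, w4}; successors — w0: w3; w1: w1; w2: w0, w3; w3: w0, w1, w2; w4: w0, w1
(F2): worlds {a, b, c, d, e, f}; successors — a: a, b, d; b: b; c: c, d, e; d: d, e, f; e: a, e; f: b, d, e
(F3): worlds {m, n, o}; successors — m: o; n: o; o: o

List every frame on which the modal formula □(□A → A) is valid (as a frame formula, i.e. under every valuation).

(F3)

This is the axiom for shift-reflexivity; its first-order frame correspondent is ∀x ∀y (Rxy → Ryy).
(F1): fails — Rw3w0 but not Rw0w0.
(F2): fails — Rdf but not Rff.
(F3): holds.
Valid on: (F3).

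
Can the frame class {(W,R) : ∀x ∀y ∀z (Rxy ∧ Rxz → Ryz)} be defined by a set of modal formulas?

Yes — defined by ◇r → □◇r

The condition is the Euclidean property. A defining modal formula is ◇r → □◇r.
Suppose ◇r→□◇r is valid. Take Rxy, Rxz and set V(r)={y}. Then ◇r at x, so □◇r at x, so ◇r at z, so some w with Rzw has r; w=y, i.e. Rzy. By symmetry of the argument, Ryz.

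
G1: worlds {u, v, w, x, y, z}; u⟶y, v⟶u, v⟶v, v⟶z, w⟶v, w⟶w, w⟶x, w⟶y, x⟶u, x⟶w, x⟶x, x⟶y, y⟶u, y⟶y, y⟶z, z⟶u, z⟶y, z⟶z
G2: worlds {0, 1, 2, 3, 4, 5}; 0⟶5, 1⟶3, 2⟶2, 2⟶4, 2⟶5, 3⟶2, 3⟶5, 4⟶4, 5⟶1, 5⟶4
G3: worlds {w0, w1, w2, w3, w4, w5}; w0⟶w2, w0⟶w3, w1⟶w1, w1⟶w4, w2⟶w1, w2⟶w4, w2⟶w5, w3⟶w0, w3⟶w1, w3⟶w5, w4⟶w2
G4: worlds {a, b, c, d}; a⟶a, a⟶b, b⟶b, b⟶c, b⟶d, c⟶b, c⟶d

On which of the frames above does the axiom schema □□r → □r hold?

The schema corresponds to density: ∀x ∀y (Rxy → ∃z (Rxz ∧ Rzy)).
G1: satisfies the condition.
G2: fails — R51 but no z with R5z and Rz1.
G3: fails — Rw3w5 but no z with Rw3z and Rzw5.
G4: satisfies the condition.

G1, G4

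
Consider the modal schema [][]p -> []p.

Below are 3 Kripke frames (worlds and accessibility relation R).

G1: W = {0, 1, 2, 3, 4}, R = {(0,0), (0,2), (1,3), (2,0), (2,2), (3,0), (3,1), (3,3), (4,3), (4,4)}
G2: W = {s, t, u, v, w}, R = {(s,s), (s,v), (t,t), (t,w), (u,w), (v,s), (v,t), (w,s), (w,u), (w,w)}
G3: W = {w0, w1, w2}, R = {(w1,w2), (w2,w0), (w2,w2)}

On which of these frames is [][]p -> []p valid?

The schema corresponds to density: forall x forall y (Rxy -> exists z (Rxz & Rzy)).
G1: satisfies the condition.
G2: satisfies the condition.
G3: satisfies the condition.
Valid on: G1, G2, G3.

G1, G2, G3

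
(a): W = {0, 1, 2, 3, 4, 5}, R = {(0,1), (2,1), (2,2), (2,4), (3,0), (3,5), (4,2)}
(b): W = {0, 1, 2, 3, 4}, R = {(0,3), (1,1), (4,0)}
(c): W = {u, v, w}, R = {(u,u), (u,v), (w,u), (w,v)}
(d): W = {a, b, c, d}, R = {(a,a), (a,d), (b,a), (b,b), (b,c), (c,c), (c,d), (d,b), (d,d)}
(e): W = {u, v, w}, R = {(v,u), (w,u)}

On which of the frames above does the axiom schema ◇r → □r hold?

Frame correspondent (Sahlqvist): ∀x ∀y ∀z (Rxy ∧ Rxz → y = z) — i.e. partial functionality.
(a): fails — 2 sees both 1 and 2.
(b): condition met.
(c): fails — u sees both u and v.
(d): fails — a sees both a and d.
(e): condition met.
Valid on: (b), (e).

(b), (e)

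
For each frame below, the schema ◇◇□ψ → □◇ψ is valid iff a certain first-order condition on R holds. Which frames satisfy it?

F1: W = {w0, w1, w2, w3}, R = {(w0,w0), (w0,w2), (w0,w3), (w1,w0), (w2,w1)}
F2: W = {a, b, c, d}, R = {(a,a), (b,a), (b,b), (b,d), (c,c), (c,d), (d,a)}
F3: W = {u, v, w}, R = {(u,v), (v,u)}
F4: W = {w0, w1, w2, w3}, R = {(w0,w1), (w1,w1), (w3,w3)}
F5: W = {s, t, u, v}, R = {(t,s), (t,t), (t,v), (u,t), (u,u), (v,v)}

This is the axiom for a generalized confluence (Geach) condition; its first-order frame correspondent is ∀x ∀y ∀z ((xR²y ∧ xRz) → ∃w (yRw ∧ zRw)).
F1: fails — w0R²w0, w0Rw2 but no w with w0Rw and w2Rw.
F2: fails — cR²a, cRc but no w with aRw and cRw.
F3: fails — uR²u, uRv but no t with uRt and vRt.
F4: holds.
F5: fails — tR²s, tRs but no w with sRw and sRw.

F4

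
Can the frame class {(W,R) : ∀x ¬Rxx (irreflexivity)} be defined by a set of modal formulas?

Not definable by any modal formula

Modal frame validity is preserved under surjective bounded morphisms.
The 2-cycle (worlds w0,w1 with w0→w1→w0) is irreflexive, and the map sending every world to a single reflexive point • is a surjective bounded morphism (forth: every edge maps to (•,•); back: every world has a successor). So any modal formula valid on the 2-cycle is also valid on the reflexive point, which is not irreflexive.
So the class is not modally definable.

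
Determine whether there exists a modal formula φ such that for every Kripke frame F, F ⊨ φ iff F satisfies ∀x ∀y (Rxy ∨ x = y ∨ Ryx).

No

Modal frame validity is preserved under disjoint unions.
Take 4 disjoint single-world reflexive frames: each is trivially connected, but their disjoint union has 4 worlds with no edge between distinct components, so it is not connected.
Hence connectedness of R is not modally definable.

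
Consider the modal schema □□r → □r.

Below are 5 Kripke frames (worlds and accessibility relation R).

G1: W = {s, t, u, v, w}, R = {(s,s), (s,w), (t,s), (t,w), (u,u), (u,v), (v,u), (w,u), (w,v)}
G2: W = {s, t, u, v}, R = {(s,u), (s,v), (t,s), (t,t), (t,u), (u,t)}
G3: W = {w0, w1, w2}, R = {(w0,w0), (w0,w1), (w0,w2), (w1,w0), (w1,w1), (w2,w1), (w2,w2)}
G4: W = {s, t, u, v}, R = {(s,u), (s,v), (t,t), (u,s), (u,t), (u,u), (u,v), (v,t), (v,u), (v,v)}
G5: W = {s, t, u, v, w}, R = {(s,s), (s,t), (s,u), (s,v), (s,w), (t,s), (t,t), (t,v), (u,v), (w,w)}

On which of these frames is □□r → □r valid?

G1, G3, G4

The schema corresponds to density: ∀x ∀y (Rxy → ∃z (Rxz ∧ Rzy)).
G1: holds.
G2: fails — Rsv but no z with Rsz and Rzv.
G3: holds.
G4: holds.
G5: fails — Ruv but no z with Ruz and Rzv.
Valid on: G1, G3, G4.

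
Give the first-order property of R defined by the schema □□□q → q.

This is a Sahlqvist (Geach-type) schema ◇^0□^3q → □^0◇^0q.
Minimal-valuation argument: fix x; take any y with xR^0y and any z with xR^0z. Set V(q) to the set of worlds R-reachable from y in exactly 3 steps. Then □^3q holds at y, so the antecedent holds at x; validity forces ◇^0q at z, giving a w with zR^0w and yR^3w.
First-order correspondent: ∀x ∃w (xR³w ∧ x = w).

∀x ∃w (xR³w ∧ x = w)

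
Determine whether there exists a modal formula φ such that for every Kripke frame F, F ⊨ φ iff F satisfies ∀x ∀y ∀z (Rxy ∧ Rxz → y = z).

Yes — defined by ◇q → □q

This is a Sahlqvist condition; the CD axiom ◇q → □q defines it.
Suppose ◇q→□q is valid. Take Rxy, Rxz and set V(q)={y}. Then ◇q at x, so □q at x, so q at z, i.e. z=y.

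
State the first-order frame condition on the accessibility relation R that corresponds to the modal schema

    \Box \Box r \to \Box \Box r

\forall x \forall z (x R^2 z \to \exists w (x R^2 w \wedge z = w))

This is a Sahlqvist (Geach-type) schema ◇^0□^2r → □^2◇^0r.
Minimal-valuation argument: fix x; take any y with xR^0y and any z with xR^2z. Set V(r) to the set of worlds R-reachable from y in exactly 2 steps. Then □^2r holds at y, so the antecedent holds at x; validity forces ◇^0r at z, giving a w with zR^0w and yR^2w.
First-order correspondent: \forall x \forall z (x R^2 z \to \exists w (x R^2 w \wedge z = w)).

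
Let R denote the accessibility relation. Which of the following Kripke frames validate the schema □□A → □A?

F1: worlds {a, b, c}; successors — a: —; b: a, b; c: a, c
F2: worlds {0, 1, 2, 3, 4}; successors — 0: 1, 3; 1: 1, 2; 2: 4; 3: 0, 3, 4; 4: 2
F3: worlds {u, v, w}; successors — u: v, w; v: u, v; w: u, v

The schema corresponds to density: ∀x ∀y (Rxy → ∃z (Rxz ∧ Rzy)).
F1: satisfies the condition.
F2: fails — R24 but no z with R2z and Rz4.
F3: fails — Ruw but no z with Ruz and Rzw.

F1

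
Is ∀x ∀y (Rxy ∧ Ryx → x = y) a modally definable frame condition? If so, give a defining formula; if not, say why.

Not modally definable

Any modally definable frame class is closed under surjective bounded morphisms.
The 6-cycle (worlds s,t,u,v,w,x with s→t→u→v→w→x→s) is antisymmetric. Sending even-indexed worlds to s and odd-indexed worlds to t is a surjective bounded morphism onto the two-world frame with s↔t, which is not antisymmetric.
So no modal formula (or set of formulas) defines exactly the antisymmetric frames.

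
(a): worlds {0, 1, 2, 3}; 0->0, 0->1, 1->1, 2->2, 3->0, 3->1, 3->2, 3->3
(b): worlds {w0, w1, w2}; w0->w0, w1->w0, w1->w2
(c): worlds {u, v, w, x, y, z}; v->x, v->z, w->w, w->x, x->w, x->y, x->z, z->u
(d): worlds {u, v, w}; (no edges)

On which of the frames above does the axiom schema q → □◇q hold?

(d)

The schema corresponds to symmetry: ∀x ∀y (Rxy → Ryx).
(a): fails — R32 but not R23.
(b): fails — Rw1w2 but not Rw2w1.
(c): fails — Rvz but not Rzv.
(d): ✓.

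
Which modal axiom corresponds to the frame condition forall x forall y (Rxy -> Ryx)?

r → □◇r

A defining formula is r → □◇r (the B axiom).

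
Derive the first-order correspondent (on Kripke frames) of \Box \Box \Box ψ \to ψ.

This is a Sahlqvist (Geach-type) schema ◇^0□^3ψ → □^0◇^0ψ.
First-order correspondent: \forall x \exists w (x R^3 w \wedge x = w).

\forall x \exists w (x R^3 w \wedge x = w)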